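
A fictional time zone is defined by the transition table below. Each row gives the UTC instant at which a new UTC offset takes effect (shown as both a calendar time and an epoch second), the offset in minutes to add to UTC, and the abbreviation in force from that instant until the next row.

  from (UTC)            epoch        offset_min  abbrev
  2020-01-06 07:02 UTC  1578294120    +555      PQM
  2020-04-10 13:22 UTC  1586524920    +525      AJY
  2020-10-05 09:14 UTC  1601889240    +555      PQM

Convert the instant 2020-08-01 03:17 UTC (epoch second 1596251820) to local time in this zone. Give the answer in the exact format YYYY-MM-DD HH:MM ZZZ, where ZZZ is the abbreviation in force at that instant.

Query: 2020-08-01 03:17 UTC
Rule 2/3 (AJY, +08:45): 2020-04-10 13:22 UTC ≤ query < 2020-10-05 09:14 UTC
3·60 + 17 + 525 = 722 min
722 = 0·1440 + 722; 722 = 12·60 + 2 → 12:02, same day
→ 2020-08-01 12:02 AJY

2020-08-01 12:02 AJY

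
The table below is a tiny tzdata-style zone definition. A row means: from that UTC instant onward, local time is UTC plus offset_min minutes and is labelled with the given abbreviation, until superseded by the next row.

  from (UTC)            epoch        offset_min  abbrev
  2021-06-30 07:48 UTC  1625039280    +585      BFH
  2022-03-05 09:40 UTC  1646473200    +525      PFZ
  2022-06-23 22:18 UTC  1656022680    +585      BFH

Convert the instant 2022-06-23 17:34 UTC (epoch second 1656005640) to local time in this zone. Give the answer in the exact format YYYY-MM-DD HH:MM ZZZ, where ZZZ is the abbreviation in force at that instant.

Query: 2022-06-23 17:34 UTC
Rule 2/3 (PFZ, +08:45): 2022-03-05 09:40 UTC ≤ query < 2022-06-23 22:18 UTC
17·60 + 34 + 525 = 1579 min
1579 = 1·1440 + 139; 139 = 2·60 + 19 → 02:19, 2022-06-23 + 1 day = 2022-06-24
→ 2022-06-24 02:19 PFZ

2022-06-24 02:19 PFZ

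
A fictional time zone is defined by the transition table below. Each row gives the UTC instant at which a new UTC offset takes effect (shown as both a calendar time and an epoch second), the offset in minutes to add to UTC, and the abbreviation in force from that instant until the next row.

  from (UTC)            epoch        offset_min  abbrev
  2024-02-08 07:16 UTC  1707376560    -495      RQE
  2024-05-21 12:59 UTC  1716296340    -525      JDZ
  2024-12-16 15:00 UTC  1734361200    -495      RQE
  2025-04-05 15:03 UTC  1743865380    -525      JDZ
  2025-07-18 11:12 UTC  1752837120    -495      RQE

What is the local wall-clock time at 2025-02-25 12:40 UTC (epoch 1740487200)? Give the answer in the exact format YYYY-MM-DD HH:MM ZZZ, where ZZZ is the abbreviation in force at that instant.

2025-02-25 04:25 RQE

Query: 2025-02-25 12:40 UTC
Rule 3/5 (RQE, -08:15): 2024-12-16 15:00 UTC ≤ query < 2025-04-05 15:03 UTC
12·60 + 40 - 495 = 265 min
265 = 0·1440 + 265; 265 = 4·60 + 25 → 04:25, same day
→ 2025-02-25 04:25 RQE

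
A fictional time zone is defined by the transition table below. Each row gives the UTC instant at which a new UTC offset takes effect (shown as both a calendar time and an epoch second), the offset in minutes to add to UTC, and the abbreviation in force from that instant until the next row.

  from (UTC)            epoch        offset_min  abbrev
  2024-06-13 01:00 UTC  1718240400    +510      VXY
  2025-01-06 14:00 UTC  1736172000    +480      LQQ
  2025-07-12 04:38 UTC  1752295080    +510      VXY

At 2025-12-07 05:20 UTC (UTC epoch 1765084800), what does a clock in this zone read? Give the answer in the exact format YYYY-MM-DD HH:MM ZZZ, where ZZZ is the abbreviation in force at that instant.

2025-12-07 13:50 VXY

Query: 2025-12-07 05:20 UTC
Rule 3/3 (VXY, +08:30): 2025-07-12 04:38 UTC ≤ query < +∞
5·60 + 20 + 510 = 830 min
830 = 0·1440 + 830; 830 = 13·60 + 50 → 13:50, same day
→ 2025-12-07 13:50 VXY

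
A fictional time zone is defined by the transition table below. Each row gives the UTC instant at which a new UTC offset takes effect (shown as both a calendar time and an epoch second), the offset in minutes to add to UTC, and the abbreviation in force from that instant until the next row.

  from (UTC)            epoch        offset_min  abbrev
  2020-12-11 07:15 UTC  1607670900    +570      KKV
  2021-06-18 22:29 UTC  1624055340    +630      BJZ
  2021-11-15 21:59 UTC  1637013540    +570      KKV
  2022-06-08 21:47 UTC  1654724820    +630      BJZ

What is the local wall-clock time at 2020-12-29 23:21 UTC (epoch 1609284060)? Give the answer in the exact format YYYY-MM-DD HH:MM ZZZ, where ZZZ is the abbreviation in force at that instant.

2020-12-30 08:51 KKV

Query: 2020-12-29 23:21 UTC
Rule 1/4 (KKV, +09:30): 2020-12-11 07:15 UTC ≤ query < 2021-06-18 22:29 UTC
23·60 + 21 + 570 = 1971 min
1971 = 1·1440 + 531; 531 = 8·60 + 51 → 08:51, 2020-12-29 + 1 day = 2020-12-30
→ 2020-12-30 08:51 KKV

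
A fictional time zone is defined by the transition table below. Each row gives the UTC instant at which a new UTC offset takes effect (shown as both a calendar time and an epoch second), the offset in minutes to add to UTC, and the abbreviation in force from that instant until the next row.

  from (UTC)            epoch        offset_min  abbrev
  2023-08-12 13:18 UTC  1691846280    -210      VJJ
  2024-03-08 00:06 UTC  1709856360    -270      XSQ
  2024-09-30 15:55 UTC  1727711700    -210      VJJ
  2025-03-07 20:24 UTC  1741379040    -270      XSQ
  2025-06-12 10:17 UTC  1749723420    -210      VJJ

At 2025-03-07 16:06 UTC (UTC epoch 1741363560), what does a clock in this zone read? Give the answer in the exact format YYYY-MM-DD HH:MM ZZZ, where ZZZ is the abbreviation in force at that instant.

2025-03-07 12:36 VJJ

Query: 2025-03-07 16:06 UTC
Rule 3/5 (VJJ, -03:30): 2024-09-30 15:55 UTC ≤ query < 2025-03-07 20:24 UTC
16·60 + 6 - 210 = 756 min
756 = 0·1440 + 756; 756 = 12·60 + 36 → 12:36, same day
→ 2025-03-07 12:36 VJJ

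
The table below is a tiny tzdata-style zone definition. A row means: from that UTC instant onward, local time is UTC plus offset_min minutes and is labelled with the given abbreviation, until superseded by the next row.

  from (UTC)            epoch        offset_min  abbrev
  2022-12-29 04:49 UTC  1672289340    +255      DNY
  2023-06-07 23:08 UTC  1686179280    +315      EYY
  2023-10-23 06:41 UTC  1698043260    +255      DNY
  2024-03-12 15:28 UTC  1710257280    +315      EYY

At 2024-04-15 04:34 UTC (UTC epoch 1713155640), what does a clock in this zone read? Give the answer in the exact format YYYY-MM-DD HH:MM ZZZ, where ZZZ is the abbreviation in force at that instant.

Query: 2024-04-15 04:34 UTC
Rule 4/4 (EYY, +05:15): 2024-03-12 15:28 UTC ≤ query < +∞
4·60 + 34 + 315 = 589 min
589 = 0·1440 + 589; 589 = 9·60 + 49 → 09:49, same day
→ 2024-04-15 09:49 EYY

2024-04-15 09:49 EYY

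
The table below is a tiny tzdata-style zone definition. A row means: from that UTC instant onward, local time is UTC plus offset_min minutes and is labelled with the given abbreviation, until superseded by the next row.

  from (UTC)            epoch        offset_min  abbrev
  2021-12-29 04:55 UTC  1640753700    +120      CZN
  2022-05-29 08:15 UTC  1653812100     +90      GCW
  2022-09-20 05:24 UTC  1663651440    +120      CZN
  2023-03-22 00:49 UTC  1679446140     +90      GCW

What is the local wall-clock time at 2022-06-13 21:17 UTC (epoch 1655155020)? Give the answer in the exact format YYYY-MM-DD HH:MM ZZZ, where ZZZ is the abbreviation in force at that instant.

2022-06-13 22:47 GCW

Query: 2022-06-13 21:17 UTC
Rule 2/4 (GCW, +01:30): 2022-05-29 08:15 UTC ≤ query < 2022-09-20 05:24 UTC
21·60 + 17 + 90 = 1367 min
1367 = 0·1440 + 1367; 1367 = 22·60 + 47 → 22:47, same day
→ 2022-06-13 22:47 GCW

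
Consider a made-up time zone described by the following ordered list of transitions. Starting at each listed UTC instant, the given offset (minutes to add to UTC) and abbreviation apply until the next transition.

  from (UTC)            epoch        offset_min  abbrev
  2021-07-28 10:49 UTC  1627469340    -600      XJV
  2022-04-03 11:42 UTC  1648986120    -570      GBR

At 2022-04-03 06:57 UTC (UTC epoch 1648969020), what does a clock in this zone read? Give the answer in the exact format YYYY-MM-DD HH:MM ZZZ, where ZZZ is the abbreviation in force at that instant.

2022-04-02 20:57 XJV

Query: 2022-04-03 06:57 UTC
Rule 1/2 (XJV, -10:00): 2021-07-28 10:49 UTC ≤ query < 2022-04-03 11:42 UTC
6·60 + 57 - 600 = -183 min
-183 = -1·1440 + 1257; 1257 = 20·60 + 57 → 20:57, 2022-04-03 - 1 day = 2022-04-02
→ 2022-04-02 20:57 XJV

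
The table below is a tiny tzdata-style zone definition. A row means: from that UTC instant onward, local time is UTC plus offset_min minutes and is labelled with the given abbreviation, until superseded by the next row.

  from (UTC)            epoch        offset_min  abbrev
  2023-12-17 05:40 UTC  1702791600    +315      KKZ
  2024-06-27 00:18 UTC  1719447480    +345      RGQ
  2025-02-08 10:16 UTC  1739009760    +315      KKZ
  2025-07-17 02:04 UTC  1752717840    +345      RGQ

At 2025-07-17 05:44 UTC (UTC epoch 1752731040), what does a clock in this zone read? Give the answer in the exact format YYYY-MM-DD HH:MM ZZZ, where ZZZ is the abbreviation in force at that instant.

Query: 2025-07-17 05:44 UTC
Rule 4/4 (RGQ, +05:45): 2025-07-17 02:04 UTC ≤ query < +∞
5·60 + 44 + 345 = 689 min
689 = 0·1440 + 689; 689 = 11·60 + 29 → 11:29, same day
→ 2025-07-17 11:29 RGQ

2025-07-17 11:29 RGQ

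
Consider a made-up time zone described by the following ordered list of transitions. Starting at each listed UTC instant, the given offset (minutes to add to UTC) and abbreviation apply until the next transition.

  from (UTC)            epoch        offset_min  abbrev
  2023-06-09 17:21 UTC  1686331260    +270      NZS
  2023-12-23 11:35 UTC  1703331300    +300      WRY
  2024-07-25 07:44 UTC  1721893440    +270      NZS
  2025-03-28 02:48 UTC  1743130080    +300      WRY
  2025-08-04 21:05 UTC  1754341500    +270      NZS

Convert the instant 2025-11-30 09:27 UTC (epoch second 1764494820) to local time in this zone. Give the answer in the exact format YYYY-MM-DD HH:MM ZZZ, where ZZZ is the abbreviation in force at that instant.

2025-11-30 13:57 NZS

Query: 2025-11-30 09:27 UTC
Rule 5/5 (NZS, +04:30): 2025-08-04 21:05 UTC ≤ query < +∞
9·60 + 27 + 270 = 837 min
837 = 0·1440 + 837; 837 = 13·60 + 57 → 13:57, same day
→ 2025-11-30 13:57 NZS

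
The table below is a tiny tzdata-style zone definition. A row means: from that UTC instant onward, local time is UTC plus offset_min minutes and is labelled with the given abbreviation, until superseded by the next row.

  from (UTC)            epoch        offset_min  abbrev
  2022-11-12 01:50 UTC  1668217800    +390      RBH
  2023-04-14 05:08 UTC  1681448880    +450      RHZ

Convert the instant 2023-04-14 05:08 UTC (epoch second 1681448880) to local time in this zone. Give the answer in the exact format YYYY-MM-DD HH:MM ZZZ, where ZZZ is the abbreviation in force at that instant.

2023-04-14 12:38 RHZ

Query: 2023-04-14 05:08 UTC
Rule 2/2 (RHZ, +07:30): 2023-04-14 05:08 UTC ≤ query < +∞
5·60 + 8 + 450 = 758 min
758 = 0·1440 + 758; 758 = 12·60 + 38 → 12:38, same day
→ 2023-04-14 12:38 RHZ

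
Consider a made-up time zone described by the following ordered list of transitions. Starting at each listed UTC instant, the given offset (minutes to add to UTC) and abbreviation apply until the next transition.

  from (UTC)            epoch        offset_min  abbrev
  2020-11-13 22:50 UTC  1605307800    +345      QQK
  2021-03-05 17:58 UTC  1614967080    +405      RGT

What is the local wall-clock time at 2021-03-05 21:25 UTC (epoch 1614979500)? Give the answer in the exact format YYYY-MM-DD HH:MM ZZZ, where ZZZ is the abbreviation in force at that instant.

Query: 2021-03-05 21:25 UTC
Rule 2/2 (RGT, +06:45): 2021-03-05 17:58 UTC ≤ query < +∞
21·60 + 25 + 405 = 1690 min
1690 = 1·1440 + 250; 250 = 4·60 + 10 → 04:10, 2021-03-05 + 1 day = 2021-03-06
→ 2021-03-06 04:10 RGT

2021-03-06 04:10 RGT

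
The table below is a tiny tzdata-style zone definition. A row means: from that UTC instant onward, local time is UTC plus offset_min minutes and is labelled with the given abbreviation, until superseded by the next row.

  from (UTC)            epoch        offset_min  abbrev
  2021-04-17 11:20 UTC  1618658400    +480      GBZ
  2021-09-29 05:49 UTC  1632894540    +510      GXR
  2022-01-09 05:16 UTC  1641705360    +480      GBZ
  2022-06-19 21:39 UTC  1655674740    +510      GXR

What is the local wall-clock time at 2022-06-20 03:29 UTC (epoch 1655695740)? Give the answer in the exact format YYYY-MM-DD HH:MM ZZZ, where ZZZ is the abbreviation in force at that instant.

2022-06-20 11:59 GXR

Query: 2022-06-20 03:29 UTC
Rule 4/4 (GXR, +08:30): 2022-06-19 21:39 UTC ≤ query < +∞
3·60 + 29 + 510 = 719 min
719 = 0·1440 + 719; 719 = 11·60 + 59 → 11:59, same day
→ 2022-06-20 11:59 GXR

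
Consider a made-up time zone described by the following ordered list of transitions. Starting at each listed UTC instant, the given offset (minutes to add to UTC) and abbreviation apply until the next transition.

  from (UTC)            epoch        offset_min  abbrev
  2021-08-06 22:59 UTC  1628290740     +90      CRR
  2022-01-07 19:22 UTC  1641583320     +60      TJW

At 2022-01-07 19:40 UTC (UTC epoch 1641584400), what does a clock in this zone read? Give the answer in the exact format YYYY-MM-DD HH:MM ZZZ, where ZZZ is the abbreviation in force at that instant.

Query: 2022-01-07 19:40 UTC
Rule 2/2 (TJW, +01:00): 2022-01-07 19:22 UTC ≤ query < +∞
19·60 + 40 + 60 = 1240 min
1240 = 0·1440 + 1240; 1240 = 20·60 + 40 → 20:40, same day
→ 2022-01-07 20:40 TJW

2022-01-07 20:40 TJW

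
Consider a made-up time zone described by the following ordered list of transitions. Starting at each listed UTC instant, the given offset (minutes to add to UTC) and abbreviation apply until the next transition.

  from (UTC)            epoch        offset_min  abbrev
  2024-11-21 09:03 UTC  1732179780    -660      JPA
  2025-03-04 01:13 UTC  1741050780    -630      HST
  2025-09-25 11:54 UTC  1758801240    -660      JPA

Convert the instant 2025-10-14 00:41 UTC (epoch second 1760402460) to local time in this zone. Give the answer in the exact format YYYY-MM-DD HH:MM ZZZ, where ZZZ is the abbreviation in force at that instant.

2025-10-13 13:41 JPA

Query: 2025-10-14 00:41 UTC
Rule 3/3 (JPA, -11:00): 2025-09-25 11:54 UTC ≤ query < +∞
0·60 + 41 - 660 = -619 min
-619 = -1·1440 + 821; 821 = 13·60 + 41 → 13:41, 2025-10-14 - 1 day = 2025-10-13
→ 2025-10-13 13:41 JPA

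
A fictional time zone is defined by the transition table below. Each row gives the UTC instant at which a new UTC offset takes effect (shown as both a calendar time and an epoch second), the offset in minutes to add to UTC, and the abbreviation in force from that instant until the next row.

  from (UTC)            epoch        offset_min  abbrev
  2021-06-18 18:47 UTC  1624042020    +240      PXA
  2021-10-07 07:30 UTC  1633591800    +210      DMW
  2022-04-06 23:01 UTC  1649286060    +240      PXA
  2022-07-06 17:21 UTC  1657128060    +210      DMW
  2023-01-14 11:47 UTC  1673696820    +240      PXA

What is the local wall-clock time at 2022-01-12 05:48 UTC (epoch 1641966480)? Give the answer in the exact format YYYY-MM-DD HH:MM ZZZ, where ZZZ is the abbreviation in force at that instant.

2022-01-12 09:18 DMW

Query: 2022-01-12 05:48 UTC
Rule 2/5 (DMW, +03:30): 2021-10-07 07:30 UTC ≤ query < 2022-04-06 23:01 UTC
5·60 + 48 + 210 = 558 min
558 = 0·1440 + 558; 558 = 9·60 + 18 → 09:18, same day
→ 2022-01-12 09:18 DMW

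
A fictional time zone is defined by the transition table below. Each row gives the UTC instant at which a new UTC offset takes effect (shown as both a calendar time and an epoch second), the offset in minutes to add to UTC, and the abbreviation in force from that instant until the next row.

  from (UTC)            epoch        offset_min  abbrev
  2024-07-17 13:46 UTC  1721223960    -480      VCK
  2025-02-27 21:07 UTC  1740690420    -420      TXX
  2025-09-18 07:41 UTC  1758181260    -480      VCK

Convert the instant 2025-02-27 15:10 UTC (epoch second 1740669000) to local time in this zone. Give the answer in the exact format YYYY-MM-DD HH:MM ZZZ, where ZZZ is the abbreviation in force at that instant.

Query: 2025-02-27 15:10 UTC
Rule 1/3 (VCK, -08:00): 2024-07-17 13:46 UTC ≤ query < 2025-02-27 21:07 UTC
15·60 + 10 - 480 = 430 min
430 = 0·1440 + 430; 430 = 7·60 + 10 → 07:10, same day
→ 2025-02-27 07:10 VCK

2025-02-27 07:10 VCK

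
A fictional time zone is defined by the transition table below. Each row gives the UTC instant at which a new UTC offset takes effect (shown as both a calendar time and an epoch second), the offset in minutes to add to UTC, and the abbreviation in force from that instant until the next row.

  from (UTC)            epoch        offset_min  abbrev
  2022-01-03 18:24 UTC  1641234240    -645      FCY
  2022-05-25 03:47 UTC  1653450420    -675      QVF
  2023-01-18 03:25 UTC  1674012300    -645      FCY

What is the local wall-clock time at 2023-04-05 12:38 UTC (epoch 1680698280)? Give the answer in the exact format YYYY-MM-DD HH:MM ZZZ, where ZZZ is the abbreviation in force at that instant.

Query: 2023-04-05 12:38 UTC
Rule 3/3 (FCY, -10:45): 2023-01-18 03:25 UTC ≤ query < +∞
12·60 + 38 - 645 = 113 min
113 = 0·1440 + 113; 113 = 1·60 + 53 → 01:53, same day
→ 2023-04-05 01:53 FCY

2023-04-05 01:53 FCY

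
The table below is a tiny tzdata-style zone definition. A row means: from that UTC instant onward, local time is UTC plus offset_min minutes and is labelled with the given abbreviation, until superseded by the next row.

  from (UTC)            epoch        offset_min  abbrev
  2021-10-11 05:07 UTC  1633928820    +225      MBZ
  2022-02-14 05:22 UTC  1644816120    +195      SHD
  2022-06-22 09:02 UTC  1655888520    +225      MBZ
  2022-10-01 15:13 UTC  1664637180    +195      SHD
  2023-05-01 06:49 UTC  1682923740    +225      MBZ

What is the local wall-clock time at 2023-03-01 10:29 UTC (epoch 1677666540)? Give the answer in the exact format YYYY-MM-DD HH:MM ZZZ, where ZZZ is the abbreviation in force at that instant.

Query: 2023-03-01 10:29 UTC
Rule 4/5 (SHD, +03:15): 2022-10-01 15:13 UTC ≤ query < 2023-05-01 06:49 UTC
10·60 + 29 + 195 = 824 min
824 = 0·1440 + 824; 824 = 13·60 + 44 → 13:44, same day
→ 2023-03-01 13:44 SHD

2023-03-01 13:44 SHD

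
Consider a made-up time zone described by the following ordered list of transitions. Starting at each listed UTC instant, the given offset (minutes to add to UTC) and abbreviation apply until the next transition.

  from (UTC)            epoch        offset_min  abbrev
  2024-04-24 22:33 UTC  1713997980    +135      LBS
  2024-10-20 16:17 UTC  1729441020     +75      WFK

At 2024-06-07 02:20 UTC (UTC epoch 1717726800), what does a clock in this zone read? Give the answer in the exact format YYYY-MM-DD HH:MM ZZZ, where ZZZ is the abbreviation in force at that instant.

2024-06-07 04:35 LBS

Query: 2024-06-07 02:20 UTC
Rule 1/2 (LBS, +02:15): 2024-04-24 22:33 UTC ≤ query < 2024-10-20 16:17 UTC
2·60 + 20 + 135 = 275 min
275 = 0·1440 + 275; 275 = 4·60 + 35 → 04:35, same day
→ 2024-06-07 04:35 LBS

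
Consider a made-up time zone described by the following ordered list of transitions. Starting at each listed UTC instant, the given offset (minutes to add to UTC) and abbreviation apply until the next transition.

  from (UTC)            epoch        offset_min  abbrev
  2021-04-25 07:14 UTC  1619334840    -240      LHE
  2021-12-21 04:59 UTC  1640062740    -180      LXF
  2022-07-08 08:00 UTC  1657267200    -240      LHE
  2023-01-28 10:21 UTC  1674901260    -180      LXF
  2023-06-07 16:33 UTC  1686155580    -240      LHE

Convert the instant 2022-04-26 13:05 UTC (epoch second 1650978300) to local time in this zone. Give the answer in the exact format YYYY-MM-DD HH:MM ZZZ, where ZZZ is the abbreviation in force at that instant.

2022-04-26 10:05 LXF

Query: 2022-04-26 13:05 UTC
Rule 2/5 (LXF, -03:00): 2021-12-21 04:59 UTC ≤ query < 2022-07-08 08:00 UTC
13·60 + 5 - 180 = 605 min
605 = 0·1440 + 605; 605 = 10·60 + 5 → 10:05, same day
→ 2022-04-26 10:05 LXF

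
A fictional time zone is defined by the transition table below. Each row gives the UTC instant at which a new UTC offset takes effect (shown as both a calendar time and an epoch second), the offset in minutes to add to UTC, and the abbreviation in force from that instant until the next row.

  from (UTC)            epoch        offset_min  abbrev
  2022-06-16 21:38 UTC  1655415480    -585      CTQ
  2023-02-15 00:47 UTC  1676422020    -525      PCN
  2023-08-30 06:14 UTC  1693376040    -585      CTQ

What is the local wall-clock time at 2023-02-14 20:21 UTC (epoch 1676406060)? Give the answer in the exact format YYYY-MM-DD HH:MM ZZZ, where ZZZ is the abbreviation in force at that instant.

Query: 2023-02-14 20:21 UTC
Rule 1/3 (CTQ, -09:45): 2022-06-16 21:38 UTC ≤ query < 2023-02-15 00:47 UTC
20·60 + 21 - 585 = 636 min
636 = 0·1440 + 636; 636 = 10·60 + 36 → 10:36, same day
→ 2023-02-14 10:36 CTQ

2023-02-14 10:36 CTQ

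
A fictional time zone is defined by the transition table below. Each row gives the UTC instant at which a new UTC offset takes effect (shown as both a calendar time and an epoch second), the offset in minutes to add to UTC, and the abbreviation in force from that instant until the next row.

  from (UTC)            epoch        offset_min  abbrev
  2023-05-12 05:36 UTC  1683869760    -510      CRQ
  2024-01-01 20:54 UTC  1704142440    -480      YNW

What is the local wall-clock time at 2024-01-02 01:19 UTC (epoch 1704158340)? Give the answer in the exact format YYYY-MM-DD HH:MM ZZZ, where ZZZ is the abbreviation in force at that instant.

2024-01-01 17:19 YNW

Query: 2024-01-02 01:19 UTC
Rule 2/2 (YNW, -08:00): 2024-01-01 20:54 UTC ≤ query < +∞
1·60 + 19 - 480 = -401 min
-401 = -1·1440 + 1039; 1039 = 17·60 + 19 → 17:19, 2024-01-02 - 1 day = 2024-01-01
→ 2024-01-01 17:19 YNW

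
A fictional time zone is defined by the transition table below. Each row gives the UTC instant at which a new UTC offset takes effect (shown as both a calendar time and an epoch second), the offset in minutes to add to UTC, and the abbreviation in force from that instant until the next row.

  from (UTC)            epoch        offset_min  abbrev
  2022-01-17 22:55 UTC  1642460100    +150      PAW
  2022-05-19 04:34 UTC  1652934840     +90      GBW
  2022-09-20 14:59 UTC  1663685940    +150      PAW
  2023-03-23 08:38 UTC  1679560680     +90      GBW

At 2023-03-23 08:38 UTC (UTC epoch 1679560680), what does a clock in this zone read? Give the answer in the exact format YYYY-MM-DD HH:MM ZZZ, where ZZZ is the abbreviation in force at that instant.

2023-03-23 10:08 GBW

Query: 2023-03-23 08:38 UTC
Rule 4/4 (GBW, +01:30): 2023-03-23 08:38 UTC ≤ query < +∞
8·60 + 38 + 90 = 608 min
608 = 0·1440 + 608; 608 = 10·60 + 8 → 10:08, same day
→ 2023-03-23 10:08 GBW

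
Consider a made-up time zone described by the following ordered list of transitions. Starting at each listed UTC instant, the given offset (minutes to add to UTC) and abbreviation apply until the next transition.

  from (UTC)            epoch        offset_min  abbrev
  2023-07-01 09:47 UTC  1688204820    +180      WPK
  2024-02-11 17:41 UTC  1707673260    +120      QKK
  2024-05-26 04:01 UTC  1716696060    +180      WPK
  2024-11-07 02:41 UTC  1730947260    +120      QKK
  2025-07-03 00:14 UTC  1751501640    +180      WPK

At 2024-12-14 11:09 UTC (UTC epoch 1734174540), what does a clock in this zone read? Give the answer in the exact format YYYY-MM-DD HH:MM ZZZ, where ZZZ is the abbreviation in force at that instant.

Query: 2024-12-14 11:09 UTC
Rule 4/5 (QKK, +02:00): 2024-11-07 02:41 UTC ≤ query < 2025-07-03 00:14 UTC
11·60 + 9 + 120 = 789 min
789 = 0·1440 + 789; 789 = 13·60 + 9 → 13:09, same day
→ 2024-12-14 13:09 QKK

2024-12-14 13:09 QKK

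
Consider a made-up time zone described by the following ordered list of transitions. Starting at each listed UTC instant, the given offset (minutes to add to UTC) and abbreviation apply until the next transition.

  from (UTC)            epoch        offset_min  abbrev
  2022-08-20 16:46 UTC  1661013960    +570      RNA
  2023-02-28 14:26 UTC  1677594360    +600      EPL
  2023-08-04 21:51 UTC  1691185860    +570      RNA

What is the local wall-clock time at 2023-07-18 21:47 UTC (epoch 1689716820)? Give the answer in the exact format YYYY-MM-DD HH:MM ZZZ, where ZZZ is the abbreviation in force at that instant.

Query: 2023-07-18 21:47 UTC
Rule 2/3 (EPL, +10:00): 2023-02-28 14:26 UTC ≤ query < 2023-08-04 21:51 UTC
21·60 + 47 + 600 = 1907 min
1907 = 1·1440 + 467; 467 = 7·60 + 47 → 07:47, 2023-07-18 + 1 day = 2023-07-19
→ 2023-07-19 07:47 EPL

2023-07-19 07:47 EPL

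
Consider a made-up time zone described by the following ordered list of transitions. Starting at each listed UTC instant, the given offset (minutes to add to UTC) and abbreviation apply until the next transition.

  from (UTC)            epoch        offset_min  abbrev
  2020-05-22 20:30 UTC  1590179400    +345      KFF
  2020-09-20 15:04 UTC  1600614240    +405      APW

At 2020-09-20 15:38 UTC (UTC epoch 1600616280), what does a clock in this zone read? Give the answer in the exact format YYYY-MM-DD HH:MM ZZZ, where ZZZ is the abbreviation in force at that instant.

2020-09-20 22:23 APW

Query: 2020-09-20 15:38 UTC
Rule 2/2 (APW, +06:45): 2020-09-20 15:04 UTC ≤ query < +∞
15·60 + 38 + 405 = 1343 min
1343 = 0·1440 + 1343; 1343 = 22·60 + 23 → 22:23, same day
→ 2020-09-20 22:23 APW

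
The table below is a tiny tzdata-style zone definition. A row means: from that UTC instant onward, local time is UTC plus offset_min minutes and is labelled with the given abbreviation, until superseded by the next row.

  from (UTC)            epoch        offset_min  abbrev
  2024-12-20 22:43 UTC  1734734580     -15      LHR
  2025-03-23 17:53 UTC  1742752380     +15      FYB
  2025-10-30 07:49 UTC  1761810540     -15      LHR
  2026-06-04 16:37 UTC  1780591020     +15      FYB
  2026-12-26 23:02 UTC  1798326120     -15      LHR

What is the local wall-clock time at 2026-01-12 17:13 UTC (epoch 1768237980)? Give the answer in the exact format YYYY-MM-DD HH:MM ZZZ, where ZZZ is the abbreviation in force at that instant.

2026-01-12 16:58 LHR

Query: 2026-01-12 17:13 UTC
Rule 3/5 (LHR, -00:15): 2025-10-30 07:49 UTC ≤ query < 2026-06-04 16:37 UTC
17·60 + 13 - 15 = 1018 min
1018 = 0·1440 + 1018; 1018 = 16·60 + 58 → 16:58, same day
→ 2026-01-12 16:58 LHR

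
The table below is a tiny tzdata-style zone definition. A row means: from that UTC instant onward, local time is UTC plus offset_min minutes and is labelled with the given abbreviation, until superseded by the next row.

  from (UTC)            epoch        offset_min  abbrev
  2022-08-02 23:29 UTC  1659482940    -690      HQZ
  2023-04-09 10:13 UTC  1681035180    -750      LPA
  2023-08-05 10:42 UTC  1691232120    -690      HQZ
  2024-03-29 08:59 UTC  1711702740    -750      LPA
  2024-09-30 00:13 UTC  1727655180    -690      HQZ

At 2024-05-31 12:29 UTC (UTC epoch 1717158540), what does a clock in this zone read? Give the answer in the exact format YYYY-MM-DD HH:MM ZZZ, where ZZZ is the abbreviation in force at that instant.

Query: 2024-05-31 12:29 UTC
Rule 4/5 (LPA, -12:30): 2024-03-29 08:59 UTC ≤ query < 2024-09-30 00:13 UTC
12·60 + 29 - 750 = -1 min
-1 = -1·1440 + 1439; 1439 = 23·60 + 59 → 23:59, 2024-05-31 - 1 day = 2024-05-30
→ 2024-05-30 23:59 LPA

2024-05-30 23:59 LPA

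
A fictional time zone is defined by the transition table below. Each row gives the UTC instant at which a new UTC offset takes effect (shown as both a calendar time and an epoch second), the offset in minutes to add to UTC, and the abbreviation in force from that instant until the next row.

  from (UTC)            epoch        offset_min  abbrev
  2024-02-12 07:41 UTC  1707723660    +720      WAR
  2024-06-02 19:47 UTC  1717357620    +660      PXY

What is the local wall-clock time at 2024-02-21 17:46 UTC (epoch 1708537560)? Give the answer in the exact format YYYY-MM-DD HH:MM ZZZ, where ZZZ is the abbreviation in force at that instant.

Query: 2024-02-21 17:46 UTC
Rule 1/2 (WAR, +12:00): 2024-02-12 07:41 UTC ≤ query < 2024-06-02 19:47 UTC
17·60 + 46 + 720 = 1786 min
1786 = 1·1440 + 346; 346 = 5·60 + 46 → 05:46, 2024-02-21 + 1 day = 2024-02-22
→ 2024-02-22 05:46 WAR

2024-02-22 05:46 WAR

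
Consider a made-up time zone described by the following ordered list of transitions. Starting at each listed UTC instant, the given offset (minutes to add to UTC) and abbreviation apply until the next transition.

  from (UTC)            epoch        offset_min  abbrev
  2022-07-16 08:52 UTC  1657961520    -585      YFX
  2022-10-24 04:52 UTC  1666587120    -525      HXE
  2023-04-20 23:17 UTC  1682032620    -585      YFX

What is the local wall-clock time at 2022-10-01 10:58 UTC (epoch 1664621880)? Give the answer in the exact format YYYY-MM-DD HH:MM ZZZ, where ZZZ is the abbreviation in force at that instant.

Query: 2022-10-01 10:58 UTC
Rule 1/3 (YFX, -09:45): 2022-07-16 08:52 UTC ≤ query < 2022-10-24 04:52 UTC
10·60 + 58 - 585 = 73 min
73 = 0·1440 + 73; 73 = 1·60 + 13 → 01:13, same day
→ 2022-10-01 01:13 YFX

2022-10-01 01:13 YFX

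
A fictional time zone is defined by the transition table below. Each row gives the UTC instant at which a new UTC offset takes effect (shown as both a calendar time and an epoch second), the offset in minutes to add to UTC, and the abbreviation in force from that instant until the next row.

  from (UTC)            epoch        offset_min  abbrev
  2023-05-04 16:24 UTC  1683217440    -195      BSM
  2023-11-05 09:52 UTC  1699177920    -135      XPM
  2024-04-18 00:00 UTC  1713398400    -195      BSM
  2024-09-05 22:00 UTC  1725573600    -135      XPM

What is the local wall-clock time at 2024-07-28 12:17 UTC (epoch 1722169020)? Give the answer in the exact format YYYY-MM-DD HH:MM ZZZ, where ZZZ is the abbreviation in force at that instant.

2024-07-28 09:02 BSM

Query: 2024-07-28 12:17 UTC
Rule 3/4 (BSM, -03:15): 2024-04-18 00:00 UTC ≤ query < 2024-09-05 22:00 UTC
12·60 + 17 - 195 = 542 min
542 = 0·1440 + 542; 542 = 9·60 + 2 → 09:02, same day
→ 2024-07-28 09:02 BSM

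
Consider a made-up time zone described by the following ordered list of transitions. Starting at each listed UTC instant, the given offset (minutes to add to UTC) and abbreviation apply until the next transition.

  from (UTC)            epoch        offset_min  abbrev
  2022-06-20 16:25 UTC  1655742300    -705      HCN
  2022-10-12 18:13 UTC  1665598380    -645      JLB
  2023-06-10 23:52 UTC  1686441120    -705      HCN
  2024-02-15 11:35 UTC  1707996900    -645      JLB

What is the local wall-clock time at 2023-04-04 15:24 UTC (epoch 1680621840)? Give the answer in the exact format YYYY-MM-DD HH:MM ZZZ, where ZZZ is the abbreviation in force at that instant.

2023-04-04 04:39 JLB

Query: 2023-04-04 15:24 UTC
Rule 2/4 (JLB, -10:45): 2022-10-12 18:13 UTC ≤ query < 2023-06-10 23:52 UTC
15·60 + 24 - 645 = 279 min
279 = 0·1440 + 279; 279 = 4·60 + 39 → 04:39, same day
→ 2023-04-04 04:39 JLB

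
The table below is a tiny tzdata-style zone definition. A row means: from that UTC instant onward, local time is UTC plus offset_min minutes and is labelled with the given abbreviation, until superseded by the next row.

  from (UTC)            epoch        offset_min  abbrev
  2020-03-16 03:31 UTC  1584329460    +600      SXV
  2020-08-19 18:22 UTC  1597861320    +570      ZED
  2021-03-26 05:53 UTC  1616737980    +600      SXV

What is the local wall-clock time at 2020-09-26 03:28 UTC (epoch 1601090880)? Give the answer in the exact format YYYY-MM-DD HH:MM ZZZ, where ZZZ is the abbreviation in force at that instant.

Query: 2020-09-26 03:28 UTC
Rule 2/3 (ZED, +09:30): 2020-08-19 18:22 UTC ≤ query < 2021-03-26 05:53 UTC
3·60 + 28 + 570 = 778 min
778 = 0·1440 + 778; 778 = 12·60 + 58 → 12:58, same day
→ 2020-09-26 12:58 ZED

2020-09-26 12:58 ZED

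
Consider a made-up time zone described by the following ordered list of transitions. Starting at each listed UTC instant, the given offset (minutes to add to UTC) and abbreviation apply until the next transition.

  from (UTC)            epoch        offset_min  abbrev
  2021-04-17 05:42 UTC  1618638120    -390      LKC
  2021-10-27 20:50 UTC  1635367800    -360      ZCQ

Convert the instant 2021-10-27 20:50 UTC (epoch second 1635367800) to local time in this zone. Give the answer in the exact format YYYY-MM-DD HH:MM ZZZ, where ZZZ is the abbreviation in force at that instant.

Query: 2021-10-27 20:50 UTC
Rule 2/2 (ZCQ, -06:00): 2021-10-27 20:50 UTC ≤ query < +∞
20·60 + 50 - 360 = 890 min
890 = 0·1440 + 890; 890 = 14·60 + 50 → 14:50, same day
→ 2021-10-27 14:50 ZCQ

2021-10-27 14:50 ZCQ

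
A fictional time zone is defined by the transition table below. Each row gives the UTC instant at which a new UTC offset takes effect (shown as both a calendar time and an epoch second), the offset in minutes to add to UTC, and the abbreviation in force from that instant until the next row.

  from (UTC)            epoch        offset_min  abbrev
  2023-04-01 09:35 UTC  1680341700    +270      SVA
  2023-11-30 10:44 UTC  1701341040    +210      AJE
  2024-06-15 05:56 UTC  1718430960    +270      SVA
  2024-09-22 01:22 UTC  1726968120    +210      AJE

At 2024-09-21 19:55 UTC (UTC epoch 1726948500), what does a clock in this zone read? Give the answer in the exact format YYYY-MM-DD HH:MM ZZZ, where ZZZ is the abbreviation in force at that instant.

Query: 2024-09-21 19:55 UTC
Rule 3/4 (SVA, +04:30): 2024-06-15 05:56 UTC ≤ query < 2024-09-22 01:22 UTC
19·60 + 55 + 270 = 1465 min
1465 = 1·1440 + 25; 25 = 0·60 + 25 → 00:25, 2024-09-21 + 1 day = 2024-09-22
→ 2024-09-22 00:25 SVA

2024-09-22 00:25 SVA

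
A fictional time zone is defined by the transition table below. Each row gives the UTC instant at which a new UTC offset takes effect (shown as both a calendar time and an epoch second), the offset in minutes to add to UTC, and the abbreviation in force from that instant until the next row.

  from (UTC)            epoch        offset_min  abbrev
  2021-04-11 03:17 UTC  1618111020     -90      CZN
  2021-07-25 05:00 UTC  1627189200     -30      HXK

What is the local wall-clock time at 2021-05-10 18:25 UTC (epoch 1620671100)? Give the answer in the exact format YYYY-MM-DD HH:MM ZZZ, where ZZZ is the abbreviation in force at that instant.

2021-05-10 16:55 CZN

Query: 2021-05-10 18:25 UTC
Rule 1/2 (CZN, -01:30): 2021-04-11 03:17 UTC ≤ query < 2021-07-25 05:00 UTC
18·60 + 25 - 90 = 1015 min
1015 = 0·1440 + 1015; 1015 = 16·60 + 55 → 16:55, same day
→ 2021-05-10 16:55 CZN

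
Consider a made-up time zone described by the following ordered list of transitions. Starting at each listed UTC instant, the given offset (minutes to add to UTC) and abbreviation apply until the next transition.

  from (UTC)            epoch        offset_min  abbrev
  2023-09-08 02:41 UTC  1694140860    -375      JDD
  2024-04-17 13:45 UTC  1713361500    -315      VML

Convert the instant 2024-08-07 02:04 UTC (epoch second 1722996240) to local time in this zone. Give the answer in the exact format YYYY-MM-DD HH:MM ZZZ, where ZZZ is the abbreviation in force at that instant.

2024-08-06 20:49 VML

Query: 2024-08-07 02:04 UTC
Rule 2/2 (VML, -05:15): 2024-04-17 13:45 UTC ≤ query < +∞
2·60 + 4 - 315 = -191 min
-191 = -1·1440 + 1249; 1249 = 20·60 + 49 → 20:49, 2024-08-07 - 1 day = 2024-08-06
→ 2024-08-06 20:49 VML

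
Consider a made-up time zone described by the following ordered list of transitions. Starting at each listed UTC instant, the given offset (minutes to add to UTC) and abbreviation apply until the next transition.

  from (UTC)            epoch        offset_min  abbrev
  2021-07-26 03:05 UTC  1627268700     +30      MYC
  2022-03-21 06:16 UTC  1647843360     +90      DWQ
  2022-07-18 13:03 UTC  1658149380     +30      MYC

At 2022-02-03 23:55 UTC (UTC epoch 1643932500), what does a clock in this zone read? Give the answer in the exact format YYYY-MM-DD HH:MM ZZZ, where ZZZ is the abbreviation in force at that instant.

Query: 2022-02-03 23:55 UTC
Rule 1/3 (MYC, +00:30): 2021-07-26 03:05 UTC ≤ query < 2022-03-21 06:16 UTC
23·60 + 55 + 30 = 1465 min
1465 = 1·1440 + 25; 25 = 0·60 + 25 → 00:25, 2022-02-03 + 1 day = 2022-02-04
→ 2022-02-04 00:25 MYC

2022-02-04 00:25 MYC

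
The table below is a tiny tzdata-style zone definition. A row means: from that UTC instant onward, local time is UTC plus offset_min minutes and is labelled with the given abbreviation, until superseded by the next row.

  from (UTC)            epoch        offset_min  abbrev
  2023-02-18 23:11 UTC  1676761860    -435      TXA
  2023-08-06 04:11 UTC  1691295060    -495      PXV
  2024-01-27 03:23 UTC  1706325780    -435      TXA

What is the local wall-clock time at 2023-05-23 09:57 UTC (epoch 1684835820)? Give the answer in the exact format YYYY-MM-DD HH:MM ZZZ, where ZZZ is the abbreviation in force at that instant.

2023-05-23 02:42 TXA

Query: 2023-05-23 09:57 UTC
Rule 1/3 (TXA, -07:15): 2023-02-18 23:11 UTC ≤ query < 2023-08-06 04:11 UTC
9·60 + 57 - 435 = 162 min
162 = 0·1440 + 162; 162 = 2·60 + 42 → 02:42, same day
→ 2023-05-23 02:42 TXA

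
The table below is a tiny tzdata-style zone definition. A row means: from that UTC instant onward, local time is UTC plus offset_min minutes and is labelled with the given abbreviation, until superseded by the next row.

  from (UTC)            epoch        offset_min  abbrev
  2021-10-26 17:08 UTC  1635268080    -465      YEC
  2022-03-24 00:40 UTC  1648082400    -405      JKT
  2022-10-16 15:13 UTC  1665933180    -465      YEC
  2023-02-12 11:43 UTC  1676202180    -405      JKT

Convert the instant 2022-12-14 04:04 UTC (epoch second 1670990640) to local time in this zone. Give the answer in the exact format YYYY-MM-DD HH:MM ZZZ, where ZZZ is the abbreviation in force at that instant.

2022-12-13 20:19 YEC

Query: 2022-12-14 04:04 UTC
Rule 3/4 (YEC, -07:45): 2022-10-16 15:13 UTC ≤ query < 2023-02-12 11:43 UTC
4·60 + 4 - 465 = -221 min
-221 = -1·1440 + 1219; 1219 = 20·60 + 19 → 20:19, 2022-12-14 - 1 day = 2022-12-13
→ 2022-12-13 20:19 YEC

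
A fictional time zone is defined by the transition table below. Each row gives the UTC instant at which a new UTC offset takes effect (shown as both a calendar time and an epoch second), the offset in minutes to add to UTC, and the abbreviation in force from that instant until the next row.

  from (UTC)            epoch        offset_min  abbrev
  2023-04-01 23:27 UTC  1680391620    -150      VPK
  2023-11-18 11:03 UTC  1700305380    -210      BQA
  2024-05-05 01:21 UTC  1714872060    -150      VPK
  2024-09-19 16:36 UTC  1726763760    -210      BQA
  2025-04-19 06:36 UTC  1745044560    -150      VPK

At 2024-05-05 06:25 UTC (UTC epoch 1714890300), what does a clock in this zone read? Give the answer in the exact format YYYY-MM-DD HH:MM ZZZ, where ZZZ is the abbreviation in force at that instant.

2024-05-05 03:55 VPK

Query: 2024-05-05 06:25 UTC
Rule 3/5 (VPK, -02:30): 2024-05-05 01:21 UTC ≤ query < 2024-09-19 16:36 UTC
6·60 + 25 - 150 = 235 min
235 = 0·1440 + 235; 235 = 3·60 + 55 → 03:55, same day
→ 2024-05-05 03:55 VPK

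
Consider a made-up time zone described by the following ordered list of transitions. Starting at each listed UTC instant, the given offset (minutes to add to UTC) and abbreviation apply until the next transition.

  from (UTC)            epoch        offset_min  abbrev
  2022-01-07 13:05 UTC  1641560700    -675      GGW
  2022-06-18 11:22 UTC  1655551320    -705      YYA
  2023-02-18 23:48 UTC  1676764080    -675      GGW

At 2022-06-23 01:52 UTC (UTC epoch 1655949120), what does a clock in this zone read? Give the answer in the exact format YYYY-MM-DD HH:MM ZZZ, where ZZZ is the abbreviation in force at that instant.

Query: 2022-06-23 01:52 UTC
Rule 2/3 (YYA, -11:45): 2022-06-18 11:22 UTC ≤ query < 2023-02-18 23:48 UTC
1·60 + 52 - 705 = -593 min
-593 = -1·1440 + 847; 847 = 14·60 + 7 → 14:07, 2022-06-23 - 1 day = 2022-06-22
→ 2022-06-22 14:07 YYA

2022-06-22 14:07 YYA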